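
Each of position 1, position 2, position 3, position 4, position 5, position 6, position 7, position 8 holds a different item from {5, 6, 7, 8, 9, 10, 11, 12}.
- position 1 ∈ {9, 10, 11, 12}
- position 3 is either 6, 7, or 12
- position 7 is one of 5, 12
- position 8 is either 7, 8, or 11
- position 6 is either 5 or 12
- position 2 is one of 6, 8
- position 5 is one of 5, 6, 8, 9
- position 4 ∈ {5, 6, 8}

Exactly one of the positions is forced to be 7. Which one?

Among the 8 variables, 10 fits only position 1 (and all 8 values in {5, 6, 7, 8, 9, 10, 11, 12} must be used), so position 1 = 10.
The 7 still-open variables together cover exactly {5, 6, 7, 8, 9, 11, 12} — 7 values for 7 variables — and 9 appears only in position 5's list, so position 5 = 9.
The 6 still-open variables draw from only 6 values {5, 6, 7, 8, 11, 12}, so each is used; only position 8 can be 11, hence position 8 = 11.
The 5 still-open variables together cover exactly {5, 6, 7, 8, 12} — 5 values for 5 variables — and 7 appears only in position 3's list, so position 3 = 7.

position 3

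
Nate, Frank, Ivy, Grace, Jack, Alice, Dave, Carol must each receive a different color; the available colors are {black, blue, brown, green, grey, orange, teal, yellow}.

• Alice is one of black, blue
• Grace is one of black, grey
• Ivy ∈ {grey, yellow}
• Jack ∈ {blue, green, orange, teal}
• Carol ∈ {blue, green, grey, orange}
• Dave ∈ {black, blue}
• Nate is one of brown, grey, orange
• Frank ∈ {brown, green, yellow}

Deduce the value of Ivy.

The 8 variables together cover exactly {black, blue, brown, green, grey, orange, teal, yellow} — 8 values for 8 variables — and teal appears only in Jack's list, so Jack = teal.
Alice and Dave between them cover only {black, blue} — a naked pair. Remove those values from Grace, Carol.
Grace must be grey (only option left). So Nate, Ivy, Carol can't be grey.
So Ivy = yellow.

yellow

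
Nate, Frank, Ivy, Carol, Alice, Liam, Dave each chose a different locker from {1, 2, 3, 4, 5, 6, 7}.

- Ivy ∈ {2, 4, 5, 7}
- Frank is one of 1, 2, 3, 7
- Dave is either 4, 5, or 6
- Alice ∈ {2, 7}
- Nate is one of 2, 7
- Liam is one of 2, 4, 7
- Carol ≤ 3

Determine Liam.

4

The 7 variables together cover exactly {1, 2, 3, 4, 5, 6, 7} — 7 values for 7 variables — and 6 appears only in Dave's list, so Dave = 6.
Among the 6 still-open variables, 5 fits only Ivy (and all 6 values in {1, 2, 3, 4, 5, 7} must be used), so Ivy = 5.
The 5 still-open variables draw from only 5 values {1, 2, 3, 4, 7}, so each is used; only Liam can be 4, hence Liam = 4.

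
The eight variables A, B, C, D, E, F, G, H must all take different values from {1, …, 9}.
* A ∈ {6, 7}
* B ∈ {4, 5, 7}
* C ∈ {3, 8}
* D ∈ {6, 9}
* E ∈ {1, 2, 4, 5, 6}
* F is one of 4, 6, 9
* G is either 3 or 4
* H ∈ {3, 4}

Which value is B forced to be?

5

G and H share exactly the 2 values {3, 4}; by pigeonhole those values go to them, so strike 3, 4 from B, C, E, F.
C's domain is down to {8}, so C = 8.
The 2 variables D and F are confined to {6, 9}, which locks those values in; drop them from A, E.
That leaves A = 7. Eliminate 7 elsewhere: B.
So B = 5.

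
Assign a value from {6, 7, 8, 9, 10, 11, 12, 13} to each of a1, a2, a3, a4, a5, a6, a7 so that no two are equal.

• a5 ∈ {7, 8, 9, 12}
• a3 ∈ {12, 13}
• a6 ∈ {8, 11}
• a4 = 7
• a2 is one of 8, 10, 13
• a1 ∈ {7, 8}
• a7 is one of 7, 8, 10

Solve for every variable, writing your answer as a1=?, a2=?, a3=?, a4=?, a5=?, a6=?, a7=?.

a1=8, a2=13, a3=12, a4=7, a5=9, a6=11, a7=10

a4's domain is down to {7}, so a4 = 7. Strike 7 from a1, a5, a7.
a1 has just one choice, so a1 = 8. So a2, a5, a6, a7 can't be 8.
a6 must be 11 (only option left).
That leaves a7 = 10. Eliminate 10 elsewhere: a2.
a2's domain is down to {13}, so a2 = 13. Remove 13 from a3.
That leaves a3 = 12. So a5 can't be 12.
a5 must be 9 (only option left).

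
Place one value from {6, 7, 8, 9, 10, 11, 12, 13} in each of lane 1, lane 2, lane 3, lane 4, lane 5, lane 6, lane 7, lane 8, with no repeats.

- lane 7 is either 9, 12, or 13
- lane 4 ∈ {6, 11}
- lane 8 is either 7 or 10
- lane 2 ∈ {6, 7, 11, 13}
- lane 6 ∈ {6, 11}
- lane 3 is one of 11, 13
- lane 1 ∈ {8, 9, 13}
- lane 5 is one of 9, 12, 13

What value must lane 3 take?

13

The 8 variables together cover exactly {6, 7, 8, 9, 10, 11, 12, 13} — 8 values for 8 variables — and 8 appears only in lane 1's list, so lane 1 = 8.
The 7 still-open variables draw from only 7 values {6, 7, 9, 10, 11, 12, 13}, so each is used; only lane 8 can be 10, hence lane 8 = 10.
Among the 6 still-open variables, 7 fits only lane 2 (and all 6 values in {6, 7, 9, 11, 12, 13} must be used), so lane 2 = 7.
lane 4 and lane 6 share exactly the 2 values {6, 11}; by pigeonhole those values go to them, so strike 6, 11 from lane 3.
So lane 3 = 13.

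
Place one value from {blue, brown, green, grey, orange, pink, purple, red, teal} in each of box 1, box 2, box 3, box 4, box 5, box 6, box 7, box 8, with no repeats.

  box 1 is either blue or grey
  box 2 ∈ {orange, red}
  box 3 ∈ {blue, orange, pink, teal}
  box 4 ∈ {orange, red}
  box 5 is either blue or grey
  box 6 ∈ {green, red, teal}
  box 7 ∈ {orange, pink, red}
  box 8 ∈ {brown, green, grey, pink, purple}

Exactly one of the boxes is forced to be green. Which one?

box 1 and box 5 between them cover only {blue, grey} — a naked pair. Remove those values from box 3, box 8.
box 2 and box 4 between them cover only {orange, red} — a naked pair. Remove those values from box 3, box 6, box 7.
That leaves box 7 = pink. Strike pink from box 3, box 8.
box 3's domain is down to {teal}, so box 3 = teal. Strike teal from box 6.
So green goes to box 6.

box 6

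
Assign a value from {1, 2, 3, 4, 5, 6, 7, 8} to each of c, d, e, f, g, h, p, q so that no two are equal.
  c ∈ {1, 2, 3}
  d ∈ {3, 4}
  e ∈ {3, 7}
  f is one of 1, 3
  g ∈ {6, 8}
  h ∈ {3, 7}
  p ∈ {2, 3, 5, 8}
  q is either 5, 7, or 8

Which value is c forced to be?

2

Among the 8 variables, 4 fits only d (and all 8 values in {1, 2, 3, 4, 5, 6, 7, 8} must be used), so d = 4.
Among the 7 still-open variables, 6 fits only g (and all 7 values in {1, 2, 3, 5, 6, 7, 8} must be used), so g = 6.
e and h share exactly the 2 values {3, 7}; by pigeonhole those values go to them, so strike 3, 7 from c, f, p, q.
That leaves f = 1. Remove 1 from c.
So c = 2.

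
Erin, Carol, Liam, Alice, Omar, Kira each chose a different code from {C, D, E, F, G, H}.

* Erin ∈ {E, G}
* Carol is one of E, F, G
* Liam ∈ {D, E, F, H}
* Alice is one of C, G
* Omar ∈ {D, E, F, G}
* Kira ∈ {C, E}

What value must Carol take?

F

The 6 variables together cover exactly {C, D, E, F, G, H} — 6 values for 6 variables — and H appears only in Liam's list, so Liam = H.
The 5 still-open variables draw from only 5 values {C, D, E, F, G}, so each is used; only Omar can be D, hence Omar = D.
The 4 still-open variables together cover exactly {C, E, F, G} — 4 values for 4 variables — and F appears only in Carol's list, so Carol = F.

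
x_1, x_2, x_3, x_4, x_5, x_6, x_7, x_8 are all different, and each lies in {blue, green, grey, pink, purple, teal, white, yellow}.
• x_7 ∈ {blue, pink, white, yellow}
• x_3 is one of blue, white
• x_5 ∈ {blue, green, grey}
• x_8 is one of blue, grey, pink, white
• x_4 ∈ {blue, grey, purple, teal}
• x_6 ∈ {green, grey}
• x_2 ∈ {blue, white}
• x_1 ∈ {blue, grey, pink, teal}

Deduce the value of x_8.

Among the 8 variables, purple fits only x_4 (and all 8 values in {blue, green, grey, pink, purple, teal, white, yellow} must be used), so x_4 = purple.
The 7 still-open variables together cover exactly {blue, green, grey, pink, teal, white, yellow} — 7 values for 7 variables — and teal appears only in x_1's list, so x_1 = teal.
The 6 still-open variables draw from only 6 values {blue, green, grey, pink, white, yellow}, so each is used; only x_7 can be yellow, hence x_7 = yellow.
Among the 5 still-open variables, pink fits only x_8 (and all 5 values in {blue, green, grey, pink, white} must be used), so x_8 = pink.

pink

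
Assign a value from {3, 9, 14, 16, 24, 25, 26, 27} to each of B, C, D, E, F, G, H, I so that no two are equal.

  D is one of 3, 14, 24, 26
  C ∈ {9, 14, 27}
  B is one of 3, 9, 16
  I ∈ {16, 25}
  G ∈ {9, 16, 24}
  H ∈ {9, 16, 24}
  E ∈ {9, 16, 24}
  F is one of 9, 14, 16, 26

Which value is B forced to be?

3

The 8 variables together cover exactly {3, 9, 14, 16, 24, 25, 26, 27} — 8 values for 8 variables — and 25 appears only in I's list, so I = 25.
The 7 still-open variables together cover exactly {3, 9, 14, 16, 24, 26, 27} — 7 values for 7 variables — and 27 appears only in C's list, so C = 27.
E, G, H share exactly the 3 values {9, 16, 24}; by pigeonhole those values go to them, so strike 9, 16, 24 from B, D, F.
So B = 3.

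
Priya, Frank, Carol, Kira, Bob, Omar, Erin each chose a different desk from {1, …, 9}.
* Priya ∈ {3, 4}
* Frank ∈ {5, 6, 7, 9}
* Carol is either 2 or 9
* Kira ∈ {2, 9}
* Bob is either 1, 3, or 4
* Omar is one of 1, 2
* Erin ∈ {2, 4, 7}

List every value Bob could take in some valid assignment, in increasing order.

3, 4

Carol and Kira share exactly the 2 values {2, 9}; by pigeonhole those values go to them, so strike 2, 9 from Frank, Omar, Erin.
Omar must be 1 (only option left). Eliminate 1 elsewhere: Bob.
Priya and Bob share exactly the 2 values {3, 4}; by pigeonhole those values go to them, so strike 3, 4 from Erin.
Erin's domain is down to {7}, so Erin = 7. Remove 7 from Frank.
No further eliminations apply; Bob can still be any of 3, 4.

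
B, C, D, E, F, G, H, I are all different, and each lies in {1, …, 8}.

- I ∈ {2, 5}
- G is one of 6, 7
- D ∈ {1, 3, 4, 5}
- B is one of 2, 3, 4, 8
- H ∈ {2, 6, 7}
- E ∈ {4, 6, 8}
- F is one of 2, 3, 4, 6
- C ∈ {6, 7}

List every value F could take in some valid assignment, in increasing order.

The 8 variables together cover exactly {1, 2, 3, 4, 5, 6, 7, 8} — 8 values for 8 variables — and 1 appears only in D's list, so D = 1.
The 7 still-open variables together cover exactly {2, 3, 4, 5, 6, 7, 8} — 7 values for 7 variables — and 5 appears only in I's list, so I = 5.
The 2 variables C and G are confined to {6, 7}, which locks those values in; drop them from E, F, H.
That leaves H = 2. So B, F can't be 2.
No further eliminations apply; F can still be any of 3, 4.

3, 4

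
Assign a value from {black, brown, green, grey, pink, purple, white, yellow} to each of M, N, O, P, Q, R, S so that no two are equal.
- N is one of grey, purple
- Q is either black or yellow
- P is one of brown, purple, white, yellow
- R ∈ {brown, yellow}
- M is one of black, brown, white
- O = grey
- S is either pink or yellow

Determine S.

pink

O's domain is down to {grey}, so O = grey. Remove grey from N.
N has just one choice, so N = purple. Eliminate purple elsewhere: P.
The 5 still-open variables together cover exactly {black, brown, pink, white, yellow} — 5 values for 5 variables — and pink appears only in S's list, so S = pink.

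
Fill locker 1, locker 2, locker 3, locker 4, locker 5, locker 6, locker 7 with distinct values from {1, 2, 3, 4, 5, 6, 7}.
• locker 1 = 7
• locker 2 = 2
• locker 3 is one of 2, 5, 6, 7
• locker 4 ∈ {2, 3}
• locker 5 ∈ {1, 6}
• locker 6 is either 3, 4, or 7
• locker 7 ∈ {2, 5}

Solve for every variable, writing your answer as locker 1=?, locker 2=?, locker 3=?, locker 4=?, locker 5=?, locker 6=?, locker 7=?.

locker 1's domain is down to {7}, so locker 1 = 7. Strike 7 from locker 3, locker 6.
locker 2's domain is down to {2}, so locker 2 = 2. Eliminate 2 elsewhere: locker 3, locker 4, locker 7.
locker 4 must be 3 (only option left). Eliminate 3 elsewhere: locker 6.
locker 6's domain is down to {4}, so locker 6 = 4.
locker 7 must be 5 (only option left). Remove 5 from locker 3.
locker 3 must be 6 (only option left). Strike 6 from locker 5.
locker 5's domain is down to {1}, so locker 5 = 1.

locker 1=7, locker 2=2, locker 3=6, locker 4=3, locker 5=1, locker 6=4, locker 7=5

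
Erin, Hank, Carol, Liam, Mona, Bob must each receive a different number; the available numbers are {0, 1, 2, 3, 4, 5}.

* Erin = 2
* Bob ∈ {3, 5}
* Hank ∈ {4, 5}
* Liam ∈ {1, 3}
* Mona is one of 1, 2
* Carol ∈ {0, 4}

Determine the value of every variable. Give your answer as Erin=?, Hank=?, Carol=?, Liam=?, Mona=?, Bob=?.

Erin=2, Hank=4, Carol=0, Liam=3, Mona=1, Bob=5

Erin has just one choice, so Erin = 2. Remove 2 from Mona.
That leaves Mona = 1. So Liam can't be 1.
Liam must be 3 (only option left). So Bob can't be 3.
Bob has just one choice, so Bob = 5. So Hank can't be 5.
Hank has just one choice, so Hank = 4. Strike 4 from Carol.
Carol's domain is down to {0}, so Carol = 0.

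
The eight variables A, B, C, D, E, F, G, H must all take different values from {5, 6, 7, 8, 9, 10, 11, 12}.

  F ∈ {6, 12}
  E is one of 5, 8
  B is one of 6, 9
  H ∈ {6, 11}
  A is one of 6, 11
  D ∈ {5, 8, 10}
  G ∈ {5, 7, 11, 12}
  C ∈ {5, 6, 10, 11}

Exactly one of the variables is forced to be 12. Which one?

The 8 variables together cover exactly {5, 6, 7, 8, 9, 10, 11, 12} — 8 values for 8 variables — and 7 appears only in G's list, so G = 7.
The 7 still-open variables together cover exactly {5, 6, 8, 9, 10, 11, 12} — 7 values for 7 variables — and 9 appears only in B's list, so B = 9.
The 6 still-open variables draw from only 6 values {5, 6, 8, 10, 11, 12}, so each is used; only F can be 12, hence F = 12.

F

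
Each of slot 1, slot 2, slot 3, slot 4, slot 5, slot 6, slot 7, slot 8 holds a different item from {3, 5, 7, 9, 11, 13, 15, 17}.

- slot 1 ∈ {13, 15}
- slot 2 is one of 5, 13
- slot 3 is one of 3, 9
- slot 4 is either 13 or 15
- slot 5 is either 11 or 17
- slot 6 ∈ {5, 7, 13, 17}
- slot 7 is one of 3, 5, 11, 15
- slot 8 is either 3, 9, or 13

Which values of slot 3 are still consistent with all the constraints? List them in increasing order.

3, 9

The 8 variables draw from only 8 values {3, 5, 7, 9, 11, 13, 15, 17}, so each is used; only slot 6 can be 7, hence slot 6 = 7.
The 7 still-open variables together cover exactly {3, 5, 9, 11, 13, 15, 17} — 7 values for 7 variables — and 17 appears only in slot 5's list, so slot 5 = 17.
Among the 6 still-open variables, 11 fits only slot 7 (and all 6 values in {3, 5, 9, 11, 13, 15} must be used), so slot 7 = 11.
The 5 still-open variables draw from only 5 values {3, 5, 9, 13, 15}, so each is used; only slot 2 can be 5, hence slot 2 = 5.
The 2 variables slot 1 and slot 4 are confined to {13, 15}, which locks those values in; drop them from slot 8.
No further eliminations apply; slot 3 can still be any of 3, 9.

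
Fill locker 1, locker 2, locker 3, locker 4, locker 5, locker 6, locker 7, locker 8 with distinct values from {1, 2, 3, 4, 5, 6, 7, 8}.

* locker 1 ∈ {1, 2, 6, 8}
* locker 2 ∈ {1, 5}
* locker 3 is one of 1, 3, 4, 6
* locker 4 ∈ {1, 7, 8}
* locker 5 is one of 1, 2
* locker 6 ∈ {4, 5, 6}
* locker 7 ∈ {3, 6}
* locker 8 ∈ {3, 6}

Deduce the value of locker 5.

2

The 8 variables draw from only 8 values {1, 2, 3, 4, 5, 6, 7, 8}, so each is used; only locker 4 can be 7, hence locker 4 = 7.
The 7 still-open variables draw from only 7 values {1, 2, 3, 4, 5, 6, 8}, so each is used; only locker 1 can be 8, hence locker 1 = 8.
Among the 6 still-open variables, 2 fits only locker 5 (and all 6 values in {1, 2, 3, 4, 5, 6} must be used), so locker 5 = 2.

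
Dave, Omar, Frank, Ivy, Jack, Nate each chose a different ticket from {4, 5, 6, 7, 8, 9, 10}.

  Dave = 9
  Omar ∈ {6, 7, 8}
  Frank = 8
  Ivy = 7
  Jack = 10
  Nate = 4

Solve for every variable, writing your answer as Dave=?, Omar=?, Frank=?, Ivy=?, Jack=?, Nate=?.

Dave=9, Omar=6, Frank=8, Ivy=7, Jack=10, Nate=4

Dave's domain is down to {9}, so Dave = 9.
Frank's domain is down to {8}, so Frank = 8. Strike 8 from Omar.
Ivy must be 7 (only option left). Remove 7 from Omar.
Jack has just one choice, so Jack = 10.
That leaves Nate = 4.
Omar's domain is down to {6}, so Omar = 6.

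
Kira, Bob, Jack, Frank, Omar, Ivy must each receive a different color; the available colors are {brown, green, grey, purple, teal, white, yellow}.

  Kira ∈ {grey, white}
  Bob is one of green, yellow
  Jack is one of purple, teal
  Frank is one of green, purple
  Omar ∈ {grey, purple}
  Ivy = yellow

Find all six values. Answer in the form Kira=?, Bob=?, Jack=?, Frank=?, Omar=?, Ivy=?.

Ivy's domain is down to {yellow}, so Ivy = yellow. Remove yellow from Bob.
Bob has just one choice, so Bob = green. Eliminate green elsewhere: Frank.
Frank must be purple (only option left). Remove purple from Jack, Omar.
Omar must be grey (only option left). Strike grey from Kira.
Kira has just one choice, so Kira = white.
Jack has just one choice, so Jack = teal.

Kira=white, Bob=green, Jack=teal, Frank=purple, Omar=grey, Ivy=yellow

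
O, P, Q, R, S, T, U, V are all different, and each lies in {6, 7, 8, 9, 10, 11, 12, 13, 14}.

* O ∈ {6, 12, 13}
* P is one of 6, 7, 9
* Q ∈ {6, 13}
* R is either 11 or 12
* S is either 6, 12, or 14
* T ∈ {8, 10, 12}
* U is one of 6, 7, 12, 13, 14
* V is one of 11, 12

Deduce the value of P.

9

The 2 variables R and V are confined to {11, 12}, which locks those values in; drop them from O, S, T, U.
The 2 variables O and Q are confined to {6, 13}, which locks those values in; drop them from P, S, U.
That leaves S = 14. So U can't be 14.
U has just one choice, so U = 7. Strike 7 from P.
So P = 9.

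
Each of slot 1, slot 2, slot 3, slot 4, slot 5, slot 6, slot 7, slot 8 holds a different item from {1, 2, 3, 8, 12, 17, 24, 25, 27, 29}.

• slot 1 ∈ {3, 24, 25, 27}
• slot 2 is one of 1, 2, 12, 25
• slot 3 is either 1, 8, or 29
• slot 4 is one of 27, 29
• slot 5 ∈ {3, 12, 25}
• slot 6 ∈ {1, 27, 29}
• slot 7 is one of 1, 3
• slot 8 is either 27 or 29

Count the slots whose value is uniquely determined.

The 2 variables slot 4 and slot 8 are confined to {27, 29}, which locks those values in; drop them from slot 1, slot 3, slot 6.
slot 6's domain is down to {1}, so slot 6 = 1. So slot 2, slot 3, slot 7 can't be 1.
slot 7's domain is down to {3}, so slot 7 = 3. Eliminate 3 elsewhere: slot 1, slot 5.
slot 3 must be 8 (only option left).
Determined: slot 3=8, slot 6=1, slot 7=3. The other slots each still have more than one consistent value. That makes 3.

3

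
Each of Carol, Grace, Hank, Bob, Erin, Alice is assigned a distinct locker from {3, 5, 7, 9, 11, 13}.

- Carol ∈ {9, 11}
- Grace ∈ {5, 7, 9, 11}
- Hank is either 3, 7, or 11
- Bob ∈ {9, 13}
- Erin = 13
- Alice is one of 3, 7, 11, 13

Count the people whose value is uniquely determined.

4

Erin has just one choice, so Erin = 13. Strike 13 from Bob, Alice.
Bob's domain is down to {9}, so Bob = 9. Remove 9 from Carol, Grace.
That leaves Carol = 11. So Grace, Hank, Alice can't be 11.
The 3 still-open variables together cover exactly {3, 5, 7} — 3 values for 3 variables — and 5 appears only in Grace's list, so Grace = 5.
Determined: Carol=11, Grace=5, Bob=9, Erin=13. The other people each still have more than one consistent value. That makes 4.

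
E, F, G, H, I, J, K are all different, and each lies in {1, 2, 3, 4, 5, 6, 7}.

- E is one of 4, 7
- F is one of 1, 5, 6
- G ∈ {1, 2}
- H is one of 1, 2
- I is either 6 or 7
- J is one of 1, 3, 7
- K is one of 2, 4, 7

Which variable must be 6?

Among the 7 variables, 3 fits only J (and all 7 values in {1, 2, 3, 4, 5, 6, 7} must be used), so J = 3.
Among the 6 still-open variables, 5 fits only F (and all 6 values in {1, 2, 4, 5, 6, 7} must be used), so F = 5.
The 5 still-open variables draw from only 5 values {1, 2, 4, 6, 7}, so each is used; only I can be 6, hence I = 6.

I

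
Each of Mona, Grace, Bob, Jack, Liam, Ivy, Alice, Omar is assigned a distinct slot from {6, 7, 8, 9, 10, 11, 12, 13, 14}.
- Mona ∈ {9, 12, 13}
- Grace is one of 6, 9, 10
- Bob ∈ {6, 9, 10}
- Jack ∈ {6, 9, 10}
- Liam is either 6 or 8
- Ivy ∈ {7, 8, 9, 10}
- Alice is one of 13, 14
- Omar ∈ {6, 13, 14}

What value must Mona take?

12

The 8 variables draw from only 8 values {6, 7, 8, 9, 10, 12, 13, 14}, so each is used; only Ivy can be 7, hence Ivy = 7.
Among the 7 still-open variables, 8 fits only Liam (and all 7 values in {6, 8, 9, 10, 12, 13, 14} must be used), so Liam = 8.
The 6 still-open variables draw from only 6 values {6, 9, 10, 12, 13, 14}, so each is used; only Mona can be 12, hence Mona = 12.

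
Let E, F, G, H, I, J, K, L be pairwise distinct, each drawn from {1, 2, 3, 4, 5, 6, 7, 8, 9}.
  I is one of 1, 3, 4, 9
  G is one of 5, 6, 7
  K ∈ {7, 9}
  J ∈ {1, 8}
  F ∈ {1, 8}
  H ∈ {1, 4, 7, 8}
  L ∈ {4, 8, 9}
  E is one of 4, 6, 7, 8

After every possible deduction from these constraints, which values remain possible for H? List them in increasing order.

Among the 8 variables, 3 fits only I (and all 8 values in {1, 3, 4, 5, 6, 7, 8, 9} must be used), so I = 3.
Among the 7 still-open variables, 5 fits only G (and all 7 values in {1, 4, 5, 6, 7, 8, 9} must be used), so G = 5.
The 6 still-open variables together cover exactly {1, 4, 6, 7, 8, 9} — 6 values for 6 variables — and 6 appears only in E's list, so E = 6.
F and J between them cover only {1, 8} — a naked pair. Remove those values from H, L.
No further eliminations apply; H can still be any of 4, 7.

4, 7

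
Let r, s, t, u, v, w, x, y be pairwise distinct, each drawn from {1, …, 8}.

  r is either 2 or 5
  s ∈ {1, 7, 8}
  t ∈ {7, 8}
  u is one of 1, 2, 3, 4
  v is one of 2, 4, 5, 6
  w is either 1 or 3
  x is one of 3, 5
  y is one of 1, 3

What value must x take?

Among the 8 variables, 6 fits only v (and all 8 values in {1, 2, 3, 4, 5, 6, 7, 8} must be used), so v = 6.
The 7 still-open variables draw from only 7 values {1, 2, 3, 4, 5, 7, 8}, so each is used; only u can be 4, hence u = 4.
Among the 6 still-open variables, 2 fits only r (and all 6 values in {1, 2, 3, 5, 7, 8} must be used), so r = 2.
The 5 still-open variables draw from only 5 values {1, 3, 5, 7, 8}, so each is used; only x can be 5, hence x = 5.

5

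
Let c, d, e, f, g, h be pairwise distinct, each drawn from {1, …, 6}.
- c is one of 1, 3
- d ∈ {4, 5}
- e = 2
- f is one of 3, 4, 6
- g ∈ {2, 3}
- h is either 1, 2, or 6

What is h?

e must be 2 (only option left). So g, h can't be 2.
That leaves g = 3. Strike 3 from c, f.
c has just one choice, so c = 1. Remove 1 from h.
So h = 6.

6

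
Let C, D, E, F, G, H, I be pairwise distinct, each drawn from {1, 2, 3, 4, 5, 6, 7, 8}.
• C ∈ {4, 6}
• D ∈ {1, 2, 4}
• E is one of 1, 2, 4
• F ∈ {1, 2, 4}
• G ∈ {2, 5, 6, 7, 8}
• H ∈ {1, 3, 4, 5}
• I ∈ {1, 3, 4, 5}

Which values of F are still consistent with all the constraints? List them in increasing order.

1, 2, 4

D, E, F between them cover only {1, 2, 4} — a naked triple. Remove those values from C, G, H, I.
C has just one choice, so C = 6. Eliminate 6 elsewhere: G.
H and I between them cover only {3, 5} — a naked pair. Remove those values from G.
No further eliminations apply; F can still be any of 1, 2, 4.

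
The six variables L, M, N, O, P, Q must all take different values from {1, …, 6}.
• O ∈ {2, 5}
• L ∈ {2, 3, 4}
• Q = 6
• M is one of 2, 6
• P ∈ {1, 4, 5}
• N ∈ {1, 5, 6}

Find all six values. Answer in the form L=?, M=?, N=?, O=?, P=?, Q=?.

L=3, M=2, N=1, O=5, P=4, Q=6

Q must be 6 (only option left). Remove 6 from M, N.
M has just one choice, so M = 2. So L, O can't be 2.
O's domain is down to {5}, so O = 5. Remove 5 from N, P.
That leaves N = 1. Strike 1 from P.
P must be 4 (only option left). Remove 4 from L.
L's domain is down to {3}, so L = 3.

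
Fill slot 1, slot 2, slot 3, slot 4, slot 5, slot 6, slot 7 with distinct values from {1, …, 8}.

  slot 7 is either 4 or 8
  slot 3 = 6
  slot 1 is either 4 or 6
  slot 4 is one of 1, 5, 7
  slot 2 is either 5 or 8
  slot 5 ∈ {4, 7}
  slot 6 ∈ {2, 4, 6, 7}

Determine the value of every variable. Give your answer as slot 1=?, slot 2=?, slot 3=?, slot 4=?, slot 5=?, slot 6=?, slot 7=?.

slot 1=4, slot 2=5, slot 3=6, slot 4=1, slot 5=7, slot 6=2, slot 7=8

slot 3 has just one choice, so slot 3 = 6. Eliminate 6 elsewhere: slot 1, slot 6.
slot 1 must be 4 (only option left). Remove 4 from slot 5, slot 6, slot 7.
slot 5's domain is down to {7}, so slot 5 = 7. Remove 7 from slot 4, slot 6.
That leaves slot 6 = 2.
That leaves slot 7 = 8. So slot 2 can't be 8.
slot 2's domain is down to {5}, so slot 2 = 5. So slot 4 can't be 5.
slot 4 has just one choice, so slot 4 = 1.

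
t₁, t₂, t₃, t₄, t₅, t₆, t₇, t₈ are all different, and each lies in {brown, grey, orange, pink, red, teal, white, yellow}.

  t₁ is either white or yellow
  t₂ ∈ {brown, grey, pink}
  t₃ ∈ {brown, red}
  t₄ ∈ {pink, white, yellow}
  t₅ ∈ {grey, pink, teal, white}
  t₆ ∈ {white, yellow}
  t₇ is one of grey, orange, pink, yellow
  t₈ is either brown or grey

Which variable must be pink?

t₄

The 8 variables together cover exactly {brown, grey, orange, pink, red, teal, white, yellow} — 8 values for 8 variables — and orange appears only in t₇'s list, so t₇ = orange.
The 7 still-open variables draw from only 7 values {brown, grey, pink, red, teal, white, yellow}, so each is used; only t₃ can be red, hence t₃ = red.
Among the 6 still-open variables, teal fits only t₅ (and all 6 values in {brown, grey, pink, teal, white, yellow} must be used), so t₅ = teal.
t₁ and t₆ between them cover only {white, yellow} — a naked pair. Remove those values from t₄.
So pink goes to t₄.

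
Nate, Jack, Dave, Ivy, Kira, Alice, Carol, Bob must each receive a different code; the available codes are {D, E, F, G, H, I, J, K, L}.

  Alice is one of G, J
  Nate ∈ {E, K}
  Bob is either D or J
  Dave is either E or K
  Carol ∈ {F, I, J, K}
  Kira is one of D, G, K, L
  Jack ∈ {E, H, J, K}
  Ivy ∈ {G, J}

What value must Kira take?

L

Nate and Dave share exactly the 2 values {E, K}; by pigeonhole those values go to them, so strike E, K from Jack, Kira, Carol.
The 2 variables Ivy and Alice are confined to {G, J}, which locks those values in; drop them from Jack, Kira, Carol, Bob.
Jack's domain is down to {H}, so Jack = H.
Bob's domain is down to {D}, so Bob = D. Remove D from Kira.
So Kira = L.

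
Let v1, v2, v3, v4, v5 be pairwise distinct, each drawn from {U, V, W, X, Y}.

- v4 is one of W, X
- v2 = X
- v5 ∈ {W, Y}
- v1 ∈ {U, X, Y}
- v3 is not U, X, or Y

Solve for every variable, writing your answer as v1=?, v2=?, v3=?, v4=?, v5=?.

v2's domain is down to {X}, so v2 = X. Strike X from v1, v4.
v4 has just one choice, so v4 = W. Strike W from v3, v5.
v5 must be Y (only option left). Strike Y from v1.
v1's domain is down to {U}, so v1 = U.
v3 must be V (only option left).

v1=U, v2=X, v3=V, v4=W, v5=Y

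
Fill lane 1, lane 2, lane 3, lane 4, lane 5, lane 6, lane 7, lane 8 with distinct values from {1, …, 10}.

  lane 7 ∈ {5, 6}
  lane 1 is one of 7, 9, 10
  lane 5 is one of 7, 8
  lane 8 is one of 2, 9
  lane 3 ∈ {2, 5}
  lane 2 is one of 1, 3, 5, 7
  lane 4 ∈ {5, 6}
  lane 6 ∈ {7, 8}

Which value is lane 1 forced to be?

lane 4 and lane 7 share exactly the 2 values {5, 6}; by pigeonhole those values go to them, so strike 5, 6 from lane 2, lane 3.
lane 3's domain is down to {2}, so lane 3 = 2. Remove 2 from lane 8.
That leaves lane 8 = 9. So lane 1 can't be 9.
lane 5 and lane 6 between them cover only {7, 8} — a naked pair. Remove those values from lane 1, lane 2.
So lane 1 = 10.

10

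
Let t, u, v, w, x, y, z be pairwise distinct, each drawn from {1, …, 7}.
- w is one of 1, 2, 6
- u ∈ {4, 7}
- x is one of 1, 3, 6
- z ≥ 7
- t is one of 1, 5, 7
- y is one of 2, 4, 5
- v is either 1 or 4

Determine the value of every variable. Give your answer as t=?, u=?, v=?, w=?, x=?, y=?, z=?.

t=5, u=4, v=1, w=6, x=3, y=2, z=7

z has just one choice, so z = 7. So t, u can't be 7.
u has just one choice, so u = 4. Remove 4 from v, y.
v has just one choice, so v = 1. Eliminate 1 elsewhere: t, w, x.
t has just one choice, so t = 5. Strike 5 from y.
y has just one choice, so y = 2. So w can't be 2.
That leaves w = 6. Remove 6 from x.
That leaves x = 3.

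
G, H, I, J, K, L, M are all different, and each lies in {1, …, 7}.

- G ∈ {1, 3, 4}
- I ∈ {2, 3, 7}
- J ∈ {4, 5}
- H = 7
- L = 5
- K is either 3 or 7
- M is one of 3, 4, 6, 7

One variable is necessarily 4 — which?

H's domain is down to {7}, so H = 7. Remove 7 from I, K, M.
K has just one choice, so K = 3. Remove 3 from G, I, M.
That leaves L = 5. So J can't be 5.
So 4 goes to J.

J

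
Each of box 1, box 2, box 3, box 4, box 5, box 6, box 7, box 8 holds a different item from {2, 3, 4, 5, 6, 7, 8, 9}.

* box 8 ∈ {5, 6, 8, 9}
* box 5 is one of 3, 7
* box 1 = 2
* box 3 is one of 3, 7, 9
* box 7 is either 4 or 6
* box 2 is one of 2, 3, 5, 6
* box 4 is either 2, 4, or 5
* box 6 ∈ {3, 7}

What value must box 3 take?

box 1 has just one choice, so box 1 = 2. So box 2, box 4 can't be 2.
The 7 still-open variables draw from only 7 values {3, 4, 5, 6, 7, 8, 9}, so each is used; only box 8 can be 8, hence box 8 = 8.
The 6 still-open variables draw from only 6 values {3, 4, 5, 6, 7, 9}, so each is used; only box 3 can be 9, hence box 3 = 9.

9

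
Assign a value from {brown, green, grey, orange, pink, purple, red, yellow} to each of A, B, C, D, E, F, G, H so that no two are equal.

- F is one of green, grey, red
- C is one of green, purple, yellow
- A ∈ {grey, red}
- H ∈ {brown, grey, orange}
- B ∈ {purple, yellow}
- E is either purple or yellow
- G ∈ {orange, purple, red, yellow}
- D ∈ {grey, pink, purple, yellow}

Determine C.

green

Among the 8 variables, brown fits only H (and all 8 values in {brown, green, grey, orange, pink, purple, red, yellow} must be used), so H = brown.
The 7 still-open variables together cover exactly {green, grey, orange, pink, purple, red, yellow} — 7 values for 7 variables — and orange appears only in G's list, so G = orange.
Among the 6 still-open variables, pink fits only D (and all 6 values in {green, grey, pink, purple, red, yellow} must be used), so D = pink.
B and E share exactly the 2 values {purple, yellow}; by pigeonhole those values go to them, so strike purple, yellow from C.
So C = green.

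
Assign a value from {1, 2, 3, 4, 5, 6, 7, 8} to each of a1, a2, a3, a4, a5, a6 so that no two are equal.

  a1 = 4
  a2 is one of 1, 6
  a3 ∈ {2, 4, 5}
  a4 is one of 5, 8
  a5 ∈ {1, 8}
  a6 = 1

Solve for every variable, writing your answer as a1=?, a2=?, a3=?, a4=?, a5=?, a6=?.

a1 has just one choice, so a1 = 4. Strike 4 from a3.
That leaves a6 = 1. Eliminate 1 elsewhere: a2, a5.
a2 has just one choice, so a2 = 6.
That leaves a5 = 8. Strike 8 from a4.
That leaves a4 = 5. So a3 can't be 5.
That leaves a3 = 2.

a1=4, a2=6, a3=2, a4=5, a5=8, a6=1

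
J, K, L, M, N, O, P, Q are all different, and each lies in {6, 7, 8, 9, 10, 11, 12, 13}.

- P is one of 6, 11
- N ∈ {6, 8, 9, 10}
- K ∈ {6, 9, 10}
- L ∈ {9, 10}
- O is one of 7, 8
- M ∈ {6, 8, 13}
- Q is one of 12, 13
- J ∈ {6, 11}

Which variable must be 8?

N

The 8 variables draw from only 8 values {6, 7, 8, 9, 10, 11, 12, 13}, so each is used; only O can be 7, hence O = 7.
The 7 still-open variables together cover exactly {6, 8, 9, 10, 11, 12, 13} — 7 values for 7 variables — and 12 appears only in Q's list, so Q = 12.
Among the 6 still-open variables, 13 fits only M (and all 6 values in {6, 8, 9, 10, 11, 13} must be used), so M = 13.
The 5 still-open variables together cover exactly {6, 8, 9, 10, 11} — 5 values for 5 variables — and 8 appears only in N's list, so N = 8.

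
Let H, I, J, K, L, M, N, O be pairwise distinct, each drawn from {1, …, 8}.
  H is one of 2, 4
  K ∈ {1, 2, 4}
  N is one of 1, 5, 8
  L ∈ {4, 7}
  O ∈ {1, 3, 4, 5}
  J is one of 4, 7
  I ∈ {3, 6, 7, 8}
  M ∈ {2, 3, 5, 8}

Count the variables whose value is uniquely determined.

The 8 variables together cover exactly {1, 2, 3, 4, 5, 6, 7, 8} — 8 values for 8 variables — and 6 appears only in I's list, so I = 6.
The 2 variables J and L are confined to {4, 7}, which locks those values in; drop them from H, K, O.
H's domain is down to {2}, so H = 2. So K, M can't be 2.
K has just one choice, so K = 1. So N, O can't be 1.
Determined: H=2, I=6, K=1. The other variables each still have more than one consistent value. That makes 3.

3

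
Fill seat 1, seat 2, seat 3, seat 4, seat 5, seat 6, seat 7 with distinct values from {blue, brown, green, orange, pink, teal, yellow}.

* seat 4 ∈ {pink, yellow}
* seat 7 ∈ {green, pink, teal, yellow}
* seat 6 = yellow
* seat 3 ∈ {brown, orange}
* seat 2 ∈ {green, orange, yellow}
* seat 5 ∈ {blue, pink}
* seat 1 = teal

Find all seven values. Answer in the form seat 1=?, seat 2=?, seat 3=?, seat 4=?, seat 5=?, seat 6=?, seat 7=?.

seat 1=teal, seat 2=orange, seat 3=brown, seat 4=pink, seat 5=blue, seat 6=yellow, seat 7=green

seat 1's domain is down to {teal}, so seat 1 = teal. Eliminate teal elsewhere: seat 7.
seat 6 has just one choice, so seat 6 = yellow. Remove yellow from seat 2, seat 4, seat 7.
That leaves seat 4 = pink. Strike pink from seat 5, seat 7.
That leaves seat 5 = blue.
seat 7's domain is down to {green}, so seat 7 = green. Remove green from seat 2.
seat 2 must be orange (only option left). Eliminate orange elsewhere: seat 3.
seat 3's domain is down to {brown}, so seat 3 = brown.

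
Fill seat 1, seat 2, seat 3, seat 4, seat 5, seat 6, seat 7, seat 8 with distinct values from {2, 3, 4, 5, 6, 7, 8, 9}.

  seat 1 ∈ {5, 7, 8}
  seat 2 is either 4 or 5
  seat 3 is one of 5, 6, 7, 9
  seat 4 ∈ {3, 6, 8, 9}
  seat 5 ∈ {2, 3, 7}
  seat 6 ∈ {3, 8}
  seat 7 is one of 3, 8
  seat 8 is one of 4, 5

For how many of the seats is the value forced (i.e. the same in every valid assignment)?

The 8 variables draw from only 8 values {2, 3, 4, 5, 6, 7, 8, 9}, so each is used; only seat 5 can be 2, hence seat 5 = 2.
seat 2 and seat 8 share exactly the 2 values {4, 5}; by pigeonhole those values go to them, so strike 4, 5 from seat 1, seat 3.
The 2 variables seat 6 and seat 7 are confined to {3, 8}, which locks those values in; drop them from seat 1, seat 4.
seat 1 has just one choice, so seat 1 = 7. Remove 7 from seat 3.
Determined: seat 1=7, seat 5=2. The other seats each still have more than one consistent value. That makes 2.

2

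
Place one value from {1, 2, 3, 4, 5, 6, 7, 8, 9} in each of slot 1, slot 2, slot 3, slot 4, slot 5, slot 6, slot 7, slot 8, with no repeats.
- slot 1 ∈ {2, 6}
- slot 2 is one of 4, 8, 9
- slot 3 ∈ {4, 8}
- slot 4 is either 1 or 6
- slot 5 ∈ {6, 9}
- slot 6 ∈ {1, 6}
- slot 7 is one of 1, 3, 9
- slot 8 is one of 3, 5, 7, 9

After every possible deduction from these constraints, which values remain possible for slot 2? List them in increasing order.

4, 8

slot 4 and slot 6 between them cover only {1, 6} — a naked pair. Remove those values from slot 1, slot 5, slot 7.
That leaves slot 1 = 2.
slot 5 has just one choice, so slot 5 = 9. So slot 2, slot 7, slot 8 can't be 9.
slot 7 must be 3 (only option left). So slot 8 can't be 3.
No further eliminations apply; slot 2 can still be any of 4, 8.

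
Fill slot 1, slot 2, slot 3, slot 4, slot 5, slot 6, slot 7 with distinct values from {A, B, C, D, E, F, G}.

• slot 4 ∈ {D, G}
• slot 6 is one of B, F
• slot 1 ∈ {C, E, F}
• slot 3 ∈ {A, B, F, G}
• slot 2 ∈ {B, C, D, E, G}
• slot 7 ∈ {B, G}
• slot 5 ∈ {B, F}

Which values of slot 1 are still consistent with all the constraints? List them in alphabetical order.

C, E

Among the 7 variables, A fits only slot 3 (and all 7 values in {A, B, C, D, E, F, G} must be used), so slot 3 = A.
slot 5 and slot 6 share exactly the 2 values {B, F}; by pigeonhole those values go to them, so strike B, F from slot 1, slot 2, slot 7.
slot 7's domain is down to {G}, so slot 7 = G. Remove G from slot 2, slot 4.
That leaves slot 4 = D. So slot 2 can't be D.
No further eliminations apply; slot 1 can still be any of C, E.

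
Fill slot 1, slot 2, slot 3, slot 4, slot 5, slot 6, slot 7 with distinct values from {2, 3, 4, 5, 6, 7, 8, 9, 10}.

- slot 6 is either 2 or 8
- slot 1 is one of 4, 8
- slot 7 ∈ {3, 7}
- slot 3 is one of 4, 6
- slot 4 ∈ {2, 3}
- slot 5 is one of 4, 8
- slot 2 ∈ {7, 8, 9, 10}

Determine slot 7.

slot 1 and slot 5 share exactly the 2 values {4, 8}; by pigeonhole those values go to them, so strike 4, 8 from slot 2, slot 3, slot 6.
That leaves slot 3 = 6.
That leaves slot 6 = 2. So slot 4 can't be 2.
slot 4 has just one choice, so slot 4 = 3. Strike 3 from slot 7.
So slot 7 = 7.

7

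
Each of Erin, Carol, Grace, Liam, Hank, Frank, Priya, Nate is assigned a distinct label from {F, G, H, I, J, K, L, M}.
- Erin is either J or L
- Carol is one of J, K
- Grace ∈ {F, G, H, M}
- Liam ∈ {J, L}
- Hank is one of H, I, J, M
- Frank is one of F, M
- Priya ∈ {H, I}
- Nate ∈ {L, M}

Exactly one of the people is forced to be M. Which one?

Among the 8 variables, G fits only Grace (and all 8 values in {F, G, H, I, J, K, L, M} must be used), so Grace = G.
The 7 still-open variables together cover exactly {F, H, I, J, K, L, M} — 7 values for 7 variables — and F appears only in Frank's list, so Frank = F.
Among the 6 still-open variables, K fits only Carol (and all 6 values in {H, I, J, K, L, M} must be used), so Carol = K.
Erin and Liam share exactly the 2 values {J, L}; by pigeonhole those values go to them, so strike J, L from Hank, Nate.
So M goes to Nate.

Nate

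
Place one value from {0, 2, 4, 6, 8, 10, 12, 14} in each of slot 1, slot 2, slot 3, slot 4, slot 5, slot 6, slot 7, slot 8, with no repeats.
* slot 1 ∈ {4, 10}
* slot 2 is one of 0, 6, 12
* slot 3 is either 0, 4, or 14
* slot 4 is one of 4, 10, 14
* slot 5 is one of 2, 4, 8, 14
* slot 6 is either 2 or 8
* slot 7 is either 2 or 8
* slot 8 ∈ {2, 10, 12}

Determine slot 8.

The 8 variables together cover exactly {0, 2, 4, 6, 8, 10, 12, 14} — 8 values for 8 variables — and 6 appears only in slot 2's list, so slot 2 = 6.
Among the 7 still-open variables, 0 fits only slot 3 (and all 7 values in {0, 2, 4, 8, 10, 12, 14} must be used), so slot 3 = 0.
The 6 still-open variables draw from only 6 values {2, 4, 8, 10, 12, 14}, so each is used; only slot 8 can be 12, hence slot 8 = 12.

12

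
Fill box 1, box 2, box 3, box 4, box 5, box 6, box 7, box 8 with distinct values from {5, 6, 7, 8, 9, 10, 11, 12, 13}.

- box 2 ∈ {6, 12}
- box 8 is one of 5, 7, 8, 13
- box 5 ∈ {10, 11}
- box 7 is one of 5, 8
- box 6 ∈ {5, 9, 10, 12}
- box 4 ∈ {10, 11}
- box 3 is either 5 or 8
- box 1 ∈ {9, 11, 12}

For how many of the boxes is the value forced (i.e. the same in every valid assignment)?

1

box 3 and box 7 share exactly the 2 values {5, 8}; by pigeonhole those values go to them, so strike 5, 8 from box 6, box 8.
box 4 and box 5 between them cover only {10, 11} — a naked pair. Remove those values from box 1, box 6.
The 2 variables box 1 and box 6 are confined to {9, 12}, which locks those values in; drop them from box 2.
box 2's domain is down to {6}, so box 2 = 6.
Determined: box 2=6. The other boxes each still have more than one consistent value. That makes 1.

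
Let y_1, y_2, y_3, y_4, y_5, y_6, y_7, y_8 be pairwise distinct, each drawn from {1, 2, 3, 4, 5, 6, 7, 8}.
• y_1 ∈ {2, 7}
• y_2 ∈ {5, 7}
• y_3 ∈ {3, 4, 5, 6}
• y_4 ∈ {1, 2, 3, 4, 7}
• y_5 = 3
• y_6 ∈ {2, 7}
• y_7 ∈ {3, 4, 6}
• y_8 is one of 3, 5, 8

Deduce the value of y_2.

5

y_5 has just one choice, so y_5 = 3. Eliminate 3 elsewhere: y_3, y_4, y_7, y_8.
The 7 still-open variables draw from only 7 values {1, 2, 4, 5, 6, 7, 8}, so each is used; only y_4 can be 1, hence y_4 = 1.
Among the 6 still-open variables, 8 fits only y_8 (and all 6 values in {2, 4, 5, 6, 7, 8} must be used), so y_8 = 8.
The 2 variables y_1 and y_6 are confined to {2, 7}, which locks those values in; drop them from y_2.
So y_2 = 5.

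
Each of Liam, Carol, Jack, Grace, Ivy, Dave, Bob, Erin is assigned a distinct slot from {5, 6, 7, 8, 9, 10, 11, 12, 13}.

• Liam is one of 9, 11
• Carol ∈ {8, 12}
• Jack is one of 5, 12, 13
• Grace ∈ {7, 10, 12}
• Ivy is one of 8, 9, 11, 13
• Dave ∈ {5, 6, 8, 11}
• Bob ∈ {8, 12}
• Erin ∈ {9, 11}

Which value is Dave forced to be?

6

The 2 variables Liam and Erin are confined to {9, 11}, which locks those values in; drop them from Ivy, Dave.
Carol and Bob between them cover only {8, 12} — a naked pair. Remove those values from Jack, Grace, Ivy, Dave.
Ivy must be 13 (only option left). Eliminate 13 elsewhere: Jack.
That leaves Jack = 5. Eliminate 5 elsewhere: Dave.
So Dave = 6.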